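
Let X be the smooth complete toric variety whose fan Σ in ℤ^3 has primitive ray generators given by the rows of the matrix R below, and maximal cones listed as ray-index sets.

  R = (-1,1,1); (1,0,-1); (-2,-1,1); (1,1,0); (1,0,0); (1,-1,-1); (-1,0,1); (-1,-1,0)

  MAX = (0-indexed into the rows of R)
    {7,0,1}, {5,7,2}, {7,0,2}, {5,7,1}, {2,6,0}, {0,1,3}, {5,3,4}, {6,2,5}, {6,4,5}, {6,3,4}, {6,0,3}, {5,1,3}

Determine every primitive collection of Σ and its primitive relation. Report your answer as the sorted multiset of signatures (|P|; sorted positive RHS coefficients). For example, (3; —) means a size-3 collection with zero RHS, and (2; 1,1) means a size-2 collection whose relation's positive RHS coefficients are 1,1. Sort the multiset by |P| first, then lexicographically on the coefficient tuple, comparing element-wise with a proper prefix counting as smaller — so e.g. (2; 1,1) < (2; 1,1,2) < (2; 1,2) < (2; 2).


|primitive collections| = 11. Relations:

  P={0,5}:  v_{0} + v_{5} = 0  ⟹  sig = (2; —)
  P={1,6}:  v_{1} + v_{6} = 0  ⟹  sig = (2; —)
  P={3,7}:  v_{3} + v_{7} = 0  ⟹  sig = (2; —)
  P={1,2}:  v_{1} + v_{2} = v_{7}  ⟹  sig = (2; 1)
  P={2,3}:  v_{2} + v_{3} = v_{6}  ⟹  sig = (2; 1)
  P={6,7}:  v_{6} + v_{7} = v_{2}  ⟹  sig = (2; 1)
  P={0,4}:  v_{0} + v_{4} = v_{3} + v_{6}  ⟹  sig = (2; 1,1)
  P={1,4}:  v_{1} + v_{4} = v_{3} + v_{5}  ⟹  sig = (2; 1,1)
  P={4,7}:  v_{4} + v_{7} = v_{5} + v_{6}  ⟹  sig = (2; 1,1)
  P={2,4}:  v_{2} + v_{4} = v_{5} + 2·v_{6}  ⟹  sig = (2; 1,2)
  P={3,5,6}:  v_{3} + v_{5} + v_{6} = v_{4}  ⟹  sig = (3; 1)

Signatures (|P|; sorted positive RHS coefficients), sorted:
    (2; —)
    (2; —)
    (2; —)
    (2; 1)
    (2; 1)
    (2; 1)
    (2; 1,1)
    (2; 1,1)
    (2; 1,1)
    (2; 1,2)
    (3; 1)


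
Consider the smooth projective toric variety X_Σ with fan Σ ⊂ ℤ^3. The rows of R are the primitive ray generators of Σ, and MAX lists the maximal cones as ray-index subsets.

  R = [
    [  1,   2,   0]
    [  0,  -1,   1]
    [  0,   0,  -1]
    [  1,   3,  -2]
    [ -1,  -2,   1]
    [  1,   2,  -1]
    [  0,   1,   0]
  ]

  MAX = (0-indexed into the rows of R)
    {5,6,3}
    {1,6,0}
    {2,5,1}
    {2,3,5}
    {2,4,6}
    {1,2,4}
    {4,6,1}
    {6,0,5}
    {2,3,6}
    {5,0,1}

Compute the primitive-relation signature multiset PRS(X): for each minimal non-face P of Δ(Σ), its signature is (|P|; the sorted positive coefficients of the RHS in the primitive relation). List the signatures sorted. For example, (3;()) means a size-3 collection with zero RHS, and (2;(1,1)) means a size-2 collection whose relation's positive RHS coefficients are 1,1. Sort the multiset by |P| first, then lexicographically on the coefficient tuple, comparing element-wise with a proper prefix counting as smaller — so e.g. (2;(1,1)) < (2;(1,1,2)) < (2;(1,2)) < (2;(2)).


Δ(Σ) — 7 vertices, 9 min non-faces:

  {4,5}:  v_{4} + v_{5} = 0 ; sig = (2;())
  {0,2}:  v_{0} + v_{2} = v_{5} ; sig = (2;(1))
  {1,3}:  v_{1} + v_{3} = v_{5} ; sig = (2;(1))
  {0,4}:  v_{0} + v_{4} = v_{1} + v_{6} ; sig = (2;(1,1))
  {3,4}:  v_{3} + v_{4} = v_{2} + v_{6} ; sig = (2;(1,1))
  {0,3}:  v_{0} + v_{3} = 2·v_{5} + v_{6} ; sig = (2;(1,2))
  {1,2,6}:  v_{1} + v_{2} + v_{6} = 0 ; sig = (3;())
  {1,5,6}:  v_{1} + v_{5} + v_{6} = v_{0} ; sig = (3;(1))
  {2,5,6}:  v_{2} + v_{5} + v_{6} = v_{3} ; sig = (3;(1))

Sorted signature multiset PRS(X):
    (2;())
    (2;(1))
    (2;(1))
    (2;(1,1))
    (2;(1,1))
    (2;(1,2))
    (3;())
    (3;(1))
    (3;(1))


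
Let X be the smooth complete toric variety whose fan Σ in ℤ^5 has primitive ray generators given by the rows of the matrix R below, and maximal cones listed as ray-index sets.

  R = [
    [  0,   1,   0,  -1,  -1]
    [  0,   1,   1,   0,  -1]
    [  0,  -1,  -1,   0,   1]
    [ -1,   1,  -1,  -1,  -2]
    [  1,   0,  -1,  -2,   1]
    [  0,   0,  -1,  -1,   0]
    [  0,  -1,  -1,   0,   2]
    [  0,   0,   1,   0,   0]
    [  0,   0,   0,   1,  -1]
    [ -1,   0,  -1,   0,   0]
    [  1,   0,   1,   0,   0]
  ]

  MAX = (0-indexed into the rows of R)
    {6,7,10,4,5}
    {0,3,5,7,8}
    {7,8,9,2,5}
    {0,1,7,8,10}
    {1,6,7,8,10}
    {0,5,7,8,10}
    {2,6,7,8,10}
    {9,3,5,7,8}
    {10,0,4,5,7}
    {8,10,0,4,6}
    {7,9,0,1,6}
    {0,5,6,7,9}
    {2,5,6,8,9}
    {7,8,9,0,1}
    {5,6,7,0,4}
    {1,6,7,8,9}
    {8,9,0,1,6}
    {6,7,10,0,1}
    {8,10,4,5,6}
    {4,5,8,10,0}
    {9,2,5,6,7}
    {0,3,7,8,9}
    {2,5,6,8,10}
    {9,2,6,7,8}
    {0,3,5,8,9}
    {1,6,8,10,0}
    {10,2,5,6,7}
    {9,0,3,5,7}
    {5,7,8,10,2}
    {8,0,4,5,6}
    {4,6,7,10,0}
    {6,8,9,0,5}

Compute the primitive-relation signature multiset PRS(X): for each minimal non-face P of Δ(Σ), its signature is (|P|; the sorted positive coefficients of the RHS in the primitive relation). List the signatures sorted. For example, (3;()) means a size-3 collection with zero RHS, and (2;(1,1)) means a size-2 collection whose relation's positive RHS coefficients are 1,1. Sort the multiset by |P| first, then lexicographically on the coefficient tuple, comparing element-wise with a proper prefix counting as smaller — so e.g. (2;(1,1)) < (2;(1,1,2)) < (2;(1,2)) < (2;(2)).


|primitive collections| = 17. Relations:

  P={1,2}:  v_{1} + v_{2} = 0 — sig = (2;())
  P={9,10}:  v_{9} + v_{10} = 0 — sig = (2;())
  P={0,2}:  v_{0} + v_{2} = v_{5} — sig = (2;(1))
  P={1,5}:  v_{1} + v_{5} = v_{0} — sig = (2;(1))
  P={3,6}:  v_{3} + v_{6} = v_{5} + v_{9} — sig = (2;(1,1))
  P={4,9}:  v_{4} + v_{9} = v_{0} + v_{5} + v_{6} — sig = (2;(1,1,1))
  P={3,10}:  v_{3} + v_{10} = v_{0} + v_{5} + v_{7} + v_{8} — sig = (2;(1,1,1,1))
  P={1,3}:  v_{1} + v_{3} = 2·v_{0} + v_{7} + v_{8} + v_{9} — sig = (2;(1,1,1,2))
  P={2,3}:  v_{2} + v_{3} = 2·v_{5} + v_{7} + v_{8} + v_{9} — sig = (2;(1,1,1,2))
  P={1,4}:  v_{1} + v_{4} = 2·v_{0} + v_{6} + v_{10} — sig = (2;(1,1,2))
  P={2,4}:  v_{2} + v_{4} = 2·v_{5} + v_{6} + v_{10} — sig = (2;(1,1,2))
  P={3,4}:  v_{3} + v_{4} = v_{0} + 2·v_{5} — sig = (2;(1,2))
  P={4,7,8}:  v_{4} + v_{7} + v_{8} = v_{5} + v_{10} — sig = (3;(1,1))
  P={0,6,7,8}:  v_{0} + v_{6} + v_{7} + v_{8} = 0 — sig = (4;())
  P={0,5,6,10}:  v_{0} + v_{5} + v_{6} + v_{10} = v_{4} — sig = (4;(1))
  P={5,6,7,8}:  v_{5} + v_{6} + v_{7} + v_{8} = v_{2} — sig = (4;(1))
  P={0,5,7,8,9}:  v_{0} + v_{5} + v_{7} + v_{8} + v_{9} = v_{3} — sig = (5;(1))

so the primitive-relation signature multiset is
    (2;())
    (2;())
    (2;(1))
    (2;(1))
    (2;(1,1))
    (2;(1,1,1))
    (2;(1,1,1,1))
    (2;(1,1,1,2))
    (2;(1,1,1,2))
    (2;(1,1,2))
    (2;(1,1,2))
    (2;(1,2))
    (3;(1,1))
    (4;())
    (4;(1))
    (4;(1))
    (5;(1))


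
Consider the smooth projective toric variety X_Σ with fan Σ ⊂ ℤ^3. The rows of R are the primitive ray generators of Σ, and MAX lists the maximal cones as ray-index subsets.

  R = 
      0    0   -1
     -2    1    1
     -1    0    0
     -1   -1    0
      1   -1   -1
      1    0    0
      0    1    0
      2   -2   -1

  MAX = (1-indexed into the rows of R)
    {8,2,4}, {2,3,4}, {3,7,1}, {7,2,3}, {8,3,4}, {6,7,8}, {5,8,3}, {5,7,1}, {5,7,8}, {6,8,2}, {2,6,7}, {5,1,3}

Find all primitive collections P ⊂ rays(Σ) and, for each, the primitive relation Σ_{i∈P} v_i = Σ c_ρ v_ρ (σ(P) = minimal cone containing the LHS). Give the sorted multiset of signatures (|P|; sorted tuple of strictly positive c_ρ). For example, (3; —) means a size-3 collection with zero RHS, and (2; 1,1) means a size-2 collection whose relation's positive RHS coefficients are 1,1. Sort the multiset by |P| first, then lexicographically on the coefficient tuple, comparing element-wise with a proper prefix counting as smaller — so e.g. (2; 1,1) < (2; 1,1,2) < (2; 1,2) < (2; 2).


Primitive collections (14):

  • {3,6}:  v_{3} + v_{6} = 0  →  sig = (2; —)
  • {2,5}:  v_{2} + v_{5} = v_{3}  →  sig = (2; 1)
  • {4,7}:  v_{4} + v_{7} = v_{3}  →  sig = (2; 1)
  • {1,6}:  v_{1} + v_{6} = v_{5} + v_{7}  →  sig = (2; 1,1)
  • {4,6}:  v_{4} + v_{6} = v_{2} + v_{8}  →  sig = (2; 1,1)
  • {5,6}:  v_{5} + v_{6} = v_{7} + v_{8}  →  sig = (2; 1,1)
  • {1,2}:  v_{1} + v_{2} = 2·v_{3} + v_{7}  →  sig = (2; 1,2)
  • {1,4}:  v_{1} + v_{4} = 2·v_{3} + v_{5}  →  sig = (2; 1,2)
  • {4,5}:  v_{4} + v_{5} = 2·v_{3} + v_{8}  →  sig = (2; 1,2)
  • {1,8}:  v_{1} + v_{8} = 2·v_{5}  →  sig = (2; 2)
  • {2,7,8}:  v_{2} + v_{7} + v_{8} = 0  →  sig = (3; —)
  • {2,3,8}:  v_{2} + v_{3} + v_{8} = v_{4}  →  sig = (3; 1)
  • {3,5,7}:  v_{3} + v_{5} + v_{7} = v_{1}  →  sig = (3; 1)
  • {3,7,8}:  v_{3} + v_{7} + v_{8} = v_{5}  →  sig = (3; 1)

Hence PRS(X_Σ) =
    (2; —)
    (2; 1)
    (2; 1)
    (2; 1,1)
    (2; 1,1)
    (2; 1,1)
    (2; 1,2)
    (2; 1,2)
    (2; 1,2)
    (2; 2)
    (3; —)
    (3; 1)
    (3; 1)
    (3; 1)


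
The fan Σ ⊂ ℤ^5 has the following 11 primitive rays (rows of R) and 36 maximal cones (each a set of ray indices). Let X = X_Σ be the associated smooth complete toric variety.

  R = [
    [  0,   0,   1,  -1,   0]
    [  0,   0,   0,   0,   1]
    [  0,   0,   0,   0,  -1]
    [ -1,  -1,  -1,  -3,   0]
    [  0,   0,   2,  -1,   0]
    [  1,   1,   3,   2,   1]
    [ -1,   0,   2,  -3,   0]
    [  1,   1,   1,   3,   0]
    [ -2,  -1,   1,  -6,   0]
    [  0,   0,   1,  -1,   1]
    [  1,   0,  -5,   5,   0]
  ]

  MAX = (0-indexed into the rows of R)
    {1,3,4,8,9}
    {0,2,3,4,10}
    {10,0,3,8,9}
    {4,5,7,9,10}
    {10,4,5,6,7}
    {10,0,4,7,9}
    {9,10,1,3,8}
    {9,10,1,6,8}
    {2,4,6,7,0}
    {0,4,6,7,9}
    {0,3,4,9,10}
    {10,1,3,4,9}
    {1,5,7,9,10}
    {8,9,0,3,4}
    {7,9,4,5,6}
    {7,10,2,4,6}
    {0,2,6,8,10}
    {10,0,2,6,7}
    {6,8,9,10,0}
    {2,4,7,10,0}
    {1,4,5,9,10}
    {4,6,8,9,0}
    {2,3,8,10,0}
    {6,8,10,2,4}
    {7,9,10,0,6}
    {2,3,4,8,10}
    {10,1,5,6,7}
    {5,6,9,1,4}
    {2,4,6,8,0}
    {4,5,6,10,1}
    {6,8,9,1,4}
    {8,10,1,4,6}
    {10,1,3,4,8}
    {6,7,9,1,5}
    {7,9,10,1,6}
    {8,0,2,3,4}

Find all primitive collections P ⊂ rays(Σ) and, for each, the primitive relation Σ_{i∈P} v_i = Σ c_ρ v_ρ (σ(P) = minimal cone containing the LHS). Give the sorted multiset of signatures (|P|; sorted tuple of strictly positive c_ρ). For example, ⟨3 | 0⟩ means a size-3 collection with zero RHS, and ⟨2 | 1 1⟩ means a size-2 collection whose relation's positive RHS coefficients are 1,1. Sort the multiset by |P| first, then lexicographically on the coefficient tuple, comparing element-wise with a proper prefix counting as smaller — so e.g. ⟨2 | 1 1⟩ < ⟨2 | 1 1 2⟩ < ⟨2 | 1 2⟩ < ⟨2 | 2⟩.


Σ has 16 primitive collections:

  P = {1,2}:  v_{1} + v_{2} = 0  so sig = ⟨2 | 0⟩
  P = {3,7}:  v_{3} + v_{7} = 0  so sig = ⟨2 | 0⟩
  P = {0,1}:  v_{0} + v_{1} = v_{9}  so sig = ⟨2 | 1⟩
  P = {2,9}:  v_{2} + v_{9} = v_{0}  so sig = ⟨2 | 1⟩
  P = {3,6}:  v_{3} + v_{6} = v_{8}  so sig = ⟨2 | 1⟩
  P = {7,8}:  v_{7} + v_{8} = v_{6}  so sig = ⟨2 | 1⟩
  P = {2,5}:  v_{2} + v_{5} = v_{4} + v_{7}  so sig = ⟨2 | 1 1⟩
  P = {3,5}:  v_{3} + v_{5} = v_{1} + v_{4}  so sig = ⟨2 | 1 1⟩
  P = {0,5}:  v_{0} + v_{5} = v_{4} + v_{7} + v_{9}  so sig = ⟨2 | 1 1 1⟩
  P = {5,8}:  v_{5} + v_{8} = v_{1} + v_{4} + v_{6}  so sig = ⟨2 | 1 1 1⟩
  P = {1,4,7}:  v_{1} + v_{4} + v_{7} = v_{5}  so sig = ⟨3 | 1⟩
  P = {0,4,6,10}:  v_{0} + v_{4} + v_{6} + v_{10} = 0  so sig = ⟨4 | 0⟩
  P = {0,4,8,10}:  v_{0} + v_{4} + v_{8} + v_{10} = v_{3}  so sig = ⟨4 | 1⟩
  P = {4,6,9,10}:  v_{4} + v_{6} + v_{9} + v_{10} = v_{1}  so sig = ⟨4 | 1⟩
  P = {4,8,9,10}:  v_{4} + v_{8} + v_{9} + v_{10} = v_{1} + v_{3}  so sig = ⟨4 | 1 1⟩
  P = {5,6,9,10}:  v_{5} + v_{6} + v_{9} + v_{10} = 2·v_{1} + v_{7}  so sig = ⟨4 | 1 2⟩

Hence PRS(X_Σ) =
{ ⟨2 | 0⟩ ×2,  ⟨2 | 1⟩ ×4,  ⟨2 | 1 1⟩ ×2,  ⟨2 | 1 1 1⟩ ×2,  ⟨3 | 1⟩,  ⟨4 | 0⟩,  ⟨4 | 1⟩ ×2,  ⟨4 | 1 1⟩,  ⟨4 | 1 2⟩ }


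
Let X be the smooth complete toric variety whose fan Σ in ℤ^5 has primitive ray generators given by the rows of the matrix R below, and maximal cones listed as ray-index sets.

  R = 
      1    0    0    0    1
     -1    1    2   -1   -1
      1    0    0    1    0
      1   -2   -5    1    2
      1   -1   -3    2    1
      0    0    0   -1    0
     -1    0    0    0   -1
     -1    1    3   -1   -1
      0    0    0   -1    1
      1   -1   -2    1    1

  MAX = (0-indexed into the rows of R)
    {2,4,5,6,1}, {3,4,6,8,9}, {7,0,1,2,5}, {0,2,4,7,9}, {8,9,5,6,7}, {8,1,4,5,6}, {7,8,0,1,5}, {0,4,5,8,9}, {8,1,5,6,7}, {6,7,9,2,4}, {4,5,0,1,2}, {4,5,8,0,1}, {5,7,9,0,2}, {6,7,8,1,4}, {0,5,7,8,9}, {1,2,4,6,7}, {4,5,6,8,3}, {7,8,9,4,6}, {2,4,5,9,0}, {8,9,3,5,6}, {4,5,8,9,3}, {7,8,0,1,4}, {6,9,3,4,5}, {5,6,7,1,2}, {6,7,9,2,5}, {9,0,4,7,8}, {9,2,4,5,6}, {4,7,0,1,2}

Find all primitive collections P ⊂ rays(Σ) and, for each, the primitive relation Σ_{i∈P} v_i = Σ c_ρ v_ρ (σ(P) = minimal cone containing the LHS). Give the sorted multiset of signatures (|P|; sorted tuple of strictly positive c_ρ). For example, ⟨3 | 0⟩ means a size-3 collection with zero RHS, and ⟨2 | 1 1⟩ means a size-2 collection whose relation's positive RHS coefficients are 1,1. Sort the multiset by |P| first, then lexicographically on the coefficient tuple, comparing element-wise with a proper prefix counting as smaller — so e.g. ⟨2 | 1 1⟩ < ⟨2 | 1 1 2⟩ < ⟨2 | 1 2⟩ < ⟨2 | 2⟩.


9 minimal non-faces of Δ(Σ) (on 10 rays):

  P={0,6}:  v_{0} + v_{6} = 0  so sig = ⟨2 | 0⟩
  P={1,9}:  v_{1} + v_{9} = 0  so sig = ⟨2 | 0⟩
  P={2,8}:  v_{2} + v_{8} = v_{0}  so sig = ⟨2 | 1⟩
  P={2,3}:  v_{2} + v_{3} = v_{4} + v_{5} + v_{9}  so sig = ⟨2 | 1 1 1⟩
  P={3,7}:  v_{3} + v_{7} = v_{6} + v_{8} + v_{9}  so sig = ⟨2 | 1 1 1⟩
  P={0,3}:  v_{0} + v_{3} = v_{4} + v_{5} + v_{8} + v_{9}  so sig = ⟨2 | 1 1 1 1⟩
  P={1,3}:  v_{1} + v_{3} = v_{4} + v_{5} + v_{6} + v_{8}  so sig = ⟨2 | 1 1 1 1⟩
  P={4,5,7}:  v_{4} + v_{5} + v_{7} = 0  so sig = ⟨3 | 0⟩
  P={4,5,6,8,9}:  v_{4} + v_{5} + v_{6} + v_{8} + v_{9} = v_{3}  so sig = ⟨5 | 1⟩

Signatures (|P|; sorted positive RHS coefficients), sorted:
    |P|=2: 7 collections, coeffs (), (), (1), (1,1,1), (1,1,1), (1,1,1,1), (1,1,1,1)
    |P|=3: 1 collection, coeffs ()
    |P|=5: 1 collection, coeffs (1)


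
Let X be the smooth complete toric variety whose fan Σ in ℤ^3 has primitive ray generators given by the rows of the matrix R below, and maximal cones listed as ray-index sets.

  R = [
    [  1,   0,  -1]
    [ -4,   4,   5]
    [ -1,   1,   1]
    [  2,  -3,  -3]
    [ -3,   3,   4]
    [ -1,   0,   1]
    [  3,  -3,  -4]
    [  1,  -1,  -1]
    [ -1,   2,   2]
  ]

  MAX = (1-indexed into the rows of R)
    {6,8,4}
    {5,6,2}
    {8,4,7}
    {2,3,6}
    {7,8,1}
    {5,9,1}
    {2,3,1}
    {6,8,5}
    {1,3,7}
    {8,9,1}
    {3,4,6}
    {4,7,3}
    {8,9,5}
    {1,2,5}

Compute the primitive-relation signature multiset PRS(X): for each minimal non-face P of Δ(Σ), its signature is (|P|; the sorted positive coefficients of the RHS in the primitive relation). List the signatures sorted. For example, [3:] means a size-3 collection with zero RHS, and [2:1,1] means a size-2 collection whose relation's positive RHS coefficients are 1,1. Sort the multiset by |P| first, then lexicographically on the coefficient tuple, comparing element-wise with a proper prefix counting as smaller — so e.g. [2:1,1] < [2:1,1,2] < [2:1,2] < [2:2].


16 collections generate NE(X_Σ); each relation:

  P = {1,6}:  v_{1} + v_{6} = 0  ⟹  sig = [2:]
  P = {3,8}:  v_{3} + v_{8} = 0  ⟹  sig = [2:]
  P = {5,7}:  v_{5} + v_{7} = 0  ⟹  sig = [2:]
  P = {1,4}:  v_{1} + v_{4} = v_{7}  ⟹  sig = [2:1]
  P = {2,7}:  v_{2} + v_{7} = v_{3}  ⟹  sig = [2:1]
  P = {2,8}:  v_{2} + v_{8} = v_{5}  ⟹  sig = [2:1]
  P = {3,5}:  v_{3} + v_{5} = v_{2}  ⟹  sig = [2:1]
  P = {4,5}:  v_{4} + v_{5} = v_{6}  ⟹  sig = [2:1]
  P = {4,9}:  v_{4} + v_{9} = v_{8}  ⟹  sig = [2:1]
  P = {6,7}:  v_{6} + v_{7} = v_{4}  ⟹  sig = [2:1]
  P = {2,4}:  v_{2} + v_{4} = v_{3} + v_{6}  ⟹  sig = [2:1,1]
  P = {3,9}:  v_{3} + v_{9} = v_{1} + v_{5}  ⟹  sig = [2:1,1]
  P = {6,9}:  v_{6} + v_{9} = v_{5} + v_{8}  ⟹  sig = [2:1,1]
  P = {7,9}:  v_{7} + v_{9} = v_{1} + v_{8}  ⟹  sig = [2:1,1]
  P = {2,9}:  v_{2} + v_{9} = v_{1} + 2·v_{5}  ⟹  sig = [2:1,2]
  P = {1,5,8}:  v_{1} + v_{5} + v_{8} = v_{9}  ⟹  sig = [3:1]

Signatures (|P|; sorted positive RHS coefficients), sorted:
{ [2:] ×3,  [2:1] ×7,  [2:1,1] ×4,  [2:1,2],  [3:1] }


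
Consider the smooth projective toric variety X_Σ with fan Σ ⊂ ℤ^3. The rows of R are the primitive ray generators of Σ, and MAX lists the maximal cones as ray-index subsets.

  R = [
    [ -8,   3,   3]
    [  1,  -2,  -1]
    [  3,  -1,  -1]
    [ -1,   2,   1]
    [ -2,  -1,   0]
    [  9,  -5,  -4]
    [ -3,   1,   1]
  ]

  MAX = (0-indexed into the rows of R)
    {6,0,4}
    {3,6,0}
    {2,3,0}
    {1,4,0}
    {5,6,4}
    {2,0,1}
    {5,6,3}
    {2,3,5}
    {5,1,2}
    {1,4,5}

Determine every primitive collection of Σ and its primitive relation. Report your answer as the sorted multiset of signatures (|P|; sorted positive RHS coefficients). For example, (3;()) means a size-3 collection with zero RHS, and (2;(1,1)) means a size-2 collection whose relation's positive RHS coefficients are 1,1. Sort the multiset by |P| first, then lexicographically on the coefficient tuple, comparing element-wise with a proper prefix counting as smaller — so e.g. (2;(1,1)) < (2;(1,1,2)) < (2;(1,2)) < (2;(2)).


Δ(Σ) — 7 vertices, 6 min non-faces:

  {1,3}:  v_{1} + v_{3} = 0 ; sig = (2;())
  {2,6}:  v_{2} + v_{6} = 0 ; sig = (2;())
  {0,5}:  v_{0} + v_{5} = v_{1} ; sig = (2;(1))
  {1,6}:  v_{1} + v_{6} = v_{4} ; sig = (2;(1))
  {2,4}:  v_{2} + v_{4} = v_{1} ; sig = (2;(1))
  {3,4}:  v_{3} + v_{4} = v_{6} ; sig = (2;(1))

so the primitive-relation signature multiset is
    (2;())
    (2;())
    (2;(1))
    (2;(1))
    (2;(1))
    (2;(1))


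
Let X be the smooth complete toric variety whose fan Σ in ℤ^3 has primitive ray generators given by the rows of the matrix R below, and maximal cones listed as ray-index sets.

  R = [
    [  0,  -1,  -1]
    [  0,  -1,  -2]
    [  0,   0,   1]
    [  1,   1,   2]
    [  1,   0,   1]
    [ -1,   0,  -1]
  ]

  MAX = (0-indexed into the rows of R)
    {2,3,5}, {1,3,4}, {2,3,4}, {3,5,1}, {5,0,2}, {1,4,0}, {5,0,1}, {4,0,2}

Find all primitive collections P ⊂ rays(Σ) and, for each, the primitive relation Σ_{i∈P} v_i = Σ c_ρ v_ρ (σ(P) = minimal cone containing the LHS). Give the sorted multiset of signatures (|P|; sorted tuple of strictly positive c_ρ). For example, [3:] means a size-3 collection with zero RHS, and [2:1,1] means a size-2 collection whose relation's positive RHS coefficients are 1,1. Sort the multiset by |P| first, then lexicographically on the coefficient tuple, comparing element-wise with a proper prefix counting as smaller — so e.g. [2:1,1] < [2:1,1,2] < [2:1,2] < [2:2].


3 minimal non-faces of Δ(Σ) (on 6 rays):

  {4,5}:  v_{4} + v_{5} = 0  →  sig = [2:]
  {0,3}:  v_{0} + v_{3} = v_{4}  →  sig = [2:1]
  {1,2}:  v_{1} + v_{2} = v_{0}  →  sig = [2:1]

so the primitive-relation signature multiset is
    [2:]
    [2:1]
    [2:1]


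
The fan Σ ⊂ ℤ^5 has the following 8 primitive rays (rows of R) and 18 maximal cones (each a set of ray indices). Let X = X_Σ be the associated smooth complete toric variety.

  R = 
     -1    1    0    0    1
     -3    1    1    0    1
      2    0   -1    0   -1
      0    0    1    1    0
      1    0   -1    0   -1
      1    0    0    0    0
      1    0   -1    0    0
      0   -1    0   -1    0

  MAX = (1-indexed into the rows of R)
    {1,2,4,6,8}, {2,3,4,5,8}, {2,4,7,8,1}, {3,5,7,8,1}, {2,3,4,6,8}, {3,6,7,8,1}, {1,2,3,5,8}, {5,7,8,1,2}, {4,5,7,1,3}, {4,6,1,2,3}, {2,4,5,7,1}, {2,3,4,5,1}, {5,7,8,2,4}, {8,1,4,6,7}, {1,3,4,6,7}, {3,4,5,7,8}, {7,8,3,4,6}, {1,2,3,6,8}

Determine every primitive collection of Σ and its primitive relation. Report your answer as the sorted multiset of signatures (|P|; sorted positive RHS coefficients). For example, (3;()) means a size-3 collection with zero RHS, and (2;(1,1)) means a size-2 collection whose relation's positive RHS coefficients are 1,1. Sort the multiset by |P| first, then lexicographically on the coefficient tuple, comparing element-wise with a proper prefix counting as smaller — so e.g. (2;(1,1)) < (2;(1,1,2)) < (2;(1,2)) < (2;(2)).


Minimal non-faces — 5 found among 8 rays, 18 max cones:

  P={5,6}:  v_{5} + v_{6} = v_{3}  ⇒ sig = (2;(1))
  P={2,6,7}:  v_{2} + v_{6} + v_{7} = v_{1}  ⇒ sig = (3;(1))
  P={2,3,7}:  v_{2} + v_{3} + v_{7} = v_{1} + v_{5}  ⇒ sig = (3;(1,1))
  P={1,4,5,8}:  v_{1} + v_{4} + v_{5} + v_{8} = 0  ⇒ sig = (4;())
  P={1,3,4,8}:  v_{1} + v_{3} + v_{4} + v_{8} = v_{6}  ⇒ sig = (4;(1))

Sorted signature multiset PRS(X):
    |P|=2: 1 collection, coeffs (1)
    |P|=3: 2 collections, coeffs (1), (1,1)
    |P|=4: 2 collections, coeffs (), (1)


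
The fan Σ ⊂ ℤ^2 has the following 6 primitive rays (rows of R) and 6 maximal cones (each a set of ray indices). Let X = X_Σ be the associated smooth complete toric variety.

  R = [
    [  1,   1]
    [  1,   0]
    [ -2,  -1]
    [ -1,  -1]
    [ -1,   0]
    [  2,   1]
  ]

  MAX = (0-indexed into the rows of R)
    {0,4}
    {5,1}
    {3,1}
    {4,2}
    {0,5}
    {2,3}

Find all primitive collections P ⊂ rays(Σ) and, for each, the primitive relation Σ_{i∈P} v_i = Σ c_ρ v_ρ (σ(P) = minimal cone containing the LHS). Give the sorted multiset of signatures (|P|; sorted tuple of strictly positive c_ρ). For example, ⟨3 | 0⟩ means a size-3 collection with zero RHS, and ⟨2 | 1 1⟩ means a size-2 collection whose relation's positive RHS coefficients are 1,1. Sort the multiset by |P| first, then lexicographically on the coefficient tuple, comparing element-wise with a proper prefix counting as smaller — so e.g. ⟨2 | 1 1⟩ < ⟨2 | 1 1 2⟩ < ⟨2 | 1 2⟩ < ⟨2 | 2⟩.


Δ(Σ) — 6 vertices, 9 min non-faces:

  {0,3}:  v_{0} + v_{3} = 0  ⇒ sig = ⟨2 | 0⟩
  {1,4}:  v_{1} + v_{4} = 0  ⇒ sig = ⟨2 | 0⟩
  {2,5}:  v_{2} + v_{5} = 0  ⇒ sig = ⟨2 | 0⟩
  {0,1}:  v_{0} + v_{1} = v_{5}  ⇒ sig = ⟨2 | 1⟩
  {0,2}:  v_{0} + v_{2} = v_{4}  ⇒ sig = ⟨2 | 1⟩
  {1,2}:  v_{1} + v_{2} = v_{3}  ⇒ sig = ⟨2 | 1⟩
  {3,4}:  v_{3} + v_{4} = v_{2}  ⇒ sig = ⟨2 | 1⟩
  {3,5}:  v_{3} + v_{5} = v_{1}  ⇒ sig = ⟨2 | 1⟩
  {4,5}:  v_{4} + v_{5} = v_{0}  ⇒ sig = ⟨2 | 1⟩

Sorted signature multiset PRS(X):
    ⟨2 | 0⟩
    ⟨2 | 0⟩
    ⟨2 | 0⟩
    ⟨2 | 1⟩
    ⟨2 | 1⟩
    ⟨2 | 1⟩
    ⟨2 | 1⟩
    ⟨2 | 1⟩
    ⟨2 | 1⟩


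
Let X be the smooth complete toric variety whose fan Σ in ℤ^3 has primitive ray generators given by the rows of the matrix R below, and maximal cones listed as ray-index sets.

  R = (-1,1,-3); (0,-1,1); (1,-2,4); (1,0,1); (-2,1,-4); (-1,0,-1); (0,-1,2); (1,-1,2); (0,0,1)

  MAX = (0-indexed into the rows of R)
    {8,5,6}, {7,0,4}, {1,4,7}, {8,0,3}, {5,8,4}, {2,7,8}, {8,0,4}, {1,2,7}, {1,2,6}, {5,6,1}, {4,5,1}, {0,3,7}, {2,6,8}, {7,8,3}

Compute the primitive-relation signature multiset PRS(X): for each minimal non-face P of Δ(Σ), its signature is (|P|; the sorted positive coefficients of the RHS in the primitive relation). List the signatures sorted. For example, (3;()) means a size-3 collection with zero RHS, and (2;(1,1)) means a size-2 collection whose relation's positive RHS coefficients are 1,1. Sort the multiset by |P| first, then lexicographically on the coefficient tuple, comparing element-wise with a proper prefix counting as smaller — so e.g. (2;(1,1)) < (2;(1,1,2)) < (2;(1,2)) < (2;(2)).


Primitive collections (17):

  P={3,5}:  v_{3} + v_{5} = 0 — sig = (2;())
  P={0,2}:  v_{0} + v_{2} = v_{1} — sig = (2;(1))
  P={0,5}:  v_{0} + v_{5} = v_{4} — sig = (2;(1))
  P={0,6}:  v_{0} + v_{6} = v_{5} — sig = (2;(1))
  P={1,3}:  v_{1} + v_{3} = v_{7} — sig = (2;(1))
  P={1,8}:  v_{1} + v_{8} = v_{6} — sig = (2;(1))
  P={3,4}:  v_{3} + v_{4} = v_{0} — sig = (2;(1))
  P={5,7}:  v_{5} + v_{7} = v_{1} — sig = (2;(1))
  P={6,7}:  v_{6} + v_{7} = v_{2} — sig = (2;(1))
  P={0,1}:  v_{0} + v_{1} = v_{4} + v_{7} — sig = (2;(1,1))
  P={2,4}:  v_{2} + v_{4} = v_{1} + v_{5} — sig = (2;(1,1))
  P={2,5}:  v_{2} + v_{5} = v_{1} + v_{6} — sig = (2;(1,1))
  P={3,6}:  v_{3} + v_{6} = v_{7} + v_{8} — sig = (2;(1,1))
  P={2,3}:  v_{2} + v_{3} = 2·v_{7} + v_{8} — sig = (2;(1,2))
  P={4,6}:  v_{4} + v_{6} = 2·v_{5} — sig = (2;(2))
  P={0,7,8}:  v_{0} + v_{7} + v_{8} = 0 — sig = (3;())
  P={4,7,8}:  v_{4} + v_{7} + v_{8} = v_{5} — sig = (3;(1))

Sorted signature multiset PRS(X):
[(2;()), (2;(1)), (2;(1)), (2;(1)), (2;(1)), (2;(1)), (2;(1)), (2;(1)), (2;(1)), (2;(1,1)), (2;(1,1)), (2;(1,1)), (2;(1,1)), (2;(1,2)), (2;(2)), (3;()), (3;(1))]


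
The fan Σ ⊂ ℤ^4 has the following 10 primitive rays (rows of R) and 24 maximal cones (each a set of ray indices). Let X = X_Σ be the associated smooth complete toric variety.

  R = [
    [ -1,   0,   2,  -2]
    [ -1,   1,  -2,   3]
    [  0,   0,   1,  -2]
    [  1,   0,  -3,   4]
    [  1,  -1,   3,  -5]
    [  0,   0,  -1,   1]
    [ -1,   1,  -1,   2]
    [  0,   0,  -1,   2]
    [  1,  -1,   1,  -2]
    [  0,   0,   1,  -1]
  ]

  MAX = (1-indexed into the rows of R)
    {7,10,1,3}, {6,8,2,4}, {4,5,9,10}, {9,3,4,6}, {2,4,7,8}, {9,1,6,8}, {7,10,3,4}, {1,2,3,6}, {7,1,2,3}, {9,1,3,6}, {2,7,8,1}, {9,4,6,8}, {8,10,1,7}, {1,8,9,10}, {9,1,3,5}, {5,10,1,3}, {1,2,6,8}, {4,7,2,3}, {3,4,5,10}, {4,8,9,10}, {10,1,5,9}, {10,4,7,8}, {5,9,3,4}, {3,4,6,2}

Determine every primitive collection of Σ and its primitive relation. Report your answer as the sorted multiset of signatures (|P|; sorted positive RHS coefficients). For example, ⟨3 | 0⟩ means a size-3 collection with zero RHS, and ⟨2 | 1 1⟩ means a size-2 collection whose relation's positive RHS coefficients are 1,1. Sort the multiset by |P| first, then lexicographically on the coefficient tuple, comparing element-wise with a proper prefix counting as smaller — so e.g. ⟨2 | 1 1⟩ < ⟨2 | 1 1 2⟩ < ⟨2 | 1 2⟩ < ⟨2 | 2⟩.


Δ(Σ) — 10 vertices, 12 min non-faces:

  {3,8}:  v_{3} + v_{8} = 0 ; sig = ⟨2 | 0⟩
  {6,10}:  v_{6} + v_{10} = 0 ; sig = ⟨2 | 0⟩
  {7,9}:  v_{7} + v_{9} = 0 ; sig = ⟨2 | 0⟩
  {1,4}:  v_{1} + v_{4} = v_{8} ; sig = ⟨2 | 1⟩
  {2,5}:  v_{2} + v_{5} = v_{3} ; sig = ⟨2 | 1⟩
  {2,9}:  v_{2} + v_{9} = v_{6} ; sig = ⟨2 | 1⟩
  {2,10}:  v_{2} + v_{10} = v_{7} ; sig = ⟨2 | 1⟩
  {6,7}:  v_{6} + v_{7} = v_{2} ; sig = ⟨2 | 1⟩
  {5,6}:  v_{5} + v_{6} = v_{3} + v_{9} ; sig = ⟨2 | 1 1⟩
  {5,7}:  v_{5} + v_{7} = v_{3} + v_{10} ; sig = ⟨2 | 1 1⟩
  {5,8}:  v_{5} + v_{8} = v_{9} + v_{10} ; sig = ⟨2 | 1 1⟩
  {3,9,10}:  v_{3} + v_{9} + v_{10} = v_{5} ; sig = ⟨3 | 1⟩

Signatures (|P|; sorted positive RHS coefficients), sorted:
[⟨2 | 0⟩, ⟨2 | 0⟩, ⟨2 | 0⟩, ⟨2 | 1⟩, ⟨2 | 1⟩, ⟨2 | 1⟩, ⟨2 | 1⟩, ⟨2 | 1⟩, ⟨2 | 1 1⟩, ⟨2 | 1 1⟩, ⟨2 | 1 1⟩, ⟨3 | 1⟩]


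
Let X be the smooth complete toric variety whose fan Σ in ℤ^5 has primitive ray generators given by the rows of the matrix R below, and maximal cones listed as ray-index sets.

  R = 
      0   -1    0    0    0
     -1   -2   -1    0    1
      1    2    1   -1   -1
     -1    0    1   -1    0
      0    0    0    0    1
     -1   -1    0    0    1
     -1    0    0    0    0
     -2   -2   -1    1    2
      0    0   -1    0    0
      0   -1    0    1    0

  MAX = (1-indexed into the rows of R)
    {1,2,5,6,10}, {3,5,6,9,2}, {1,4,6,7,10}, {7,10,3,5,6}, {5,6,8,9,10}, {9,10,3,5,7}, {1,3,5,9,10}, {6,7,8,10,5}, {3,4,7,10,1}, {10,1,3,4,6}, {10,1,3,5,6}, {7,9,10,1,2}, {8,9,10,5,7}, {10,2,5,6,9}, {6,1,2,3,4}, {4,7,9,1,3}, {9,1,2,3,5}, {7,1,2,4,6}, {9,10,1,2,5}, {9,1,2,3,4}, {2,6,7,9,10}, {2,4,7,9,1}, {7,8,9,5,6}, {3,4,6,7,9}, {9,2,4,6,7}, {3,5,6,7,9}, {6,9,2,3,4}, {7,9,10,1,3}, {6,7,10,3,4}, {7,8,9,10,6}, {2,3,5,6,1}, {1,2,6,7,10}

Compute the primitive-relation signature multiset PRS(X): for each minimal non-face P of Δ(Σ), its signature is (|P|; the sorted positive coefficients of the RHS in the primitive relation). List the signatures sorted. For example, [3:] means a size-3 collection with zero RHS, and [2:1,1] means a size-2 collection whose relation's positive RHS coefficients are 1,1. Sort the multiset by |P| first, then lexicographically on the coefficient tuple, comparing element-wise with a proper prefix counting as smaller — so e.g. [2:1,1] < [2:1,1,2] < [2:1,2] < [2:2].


15 minimal non-faces of Δ(Σ) (on 10 rays):

  • {3,8}:  v_{3} + v_{8} = v_{5} + v_{7} — sig = [2:1,1]
  • {1,8}:  v_{1} + v_{8} = 2·v_{6} + v_{9} + v_{10} — sig = [2:1,1,2]
  • {4,5}:  v_{4} + v_{5} = v_{3} + 2·v_{6} — sig = [2:1,2]
  • {4,8}:  v_{4} + v_{8} = 2·v_{6} + v_{7} — sig = [2:1,2]
  • {2,8}:  v_{2} + v_{8} = 3·v_{6} + 2·v_{9} + v_{10} — sig = [2:1,2,3]
  • {1,5,7}:  v_{1} + v_{5} + v_{7} = v_{6} — sig = [3:1]
  • {1,6,9}:  v_{1} + v_{6} + v_{9} = v_{2} — sig = [3:1]
  • {2,3,10}:  v_{2} + v_{3} + v_{10} = v_{1} — sig = [3:1]
  • {2,3,7}:  v_{2} + v_{3} + v_{7} = v_{4} + v_{9} — sig = [3:1,1]
  • {4,9,10}:  v_{4} + v_{9} + v_{10} = v_{1} + v_{7} — sig = [3:1,1]
  • {2,4,10}:  v_{2} + v_{4} + v_{10} = 2·v_{1} + v_{6} + v_{7} — sig = [3:1,1,2]
  • {2,5,7}:  v_{2} + v_{5} + v_{7} = 2·v_{6} + v_{9} — sig = [3:1,2]
  • {3,6,9,10}:  v_{3} + v_{6} + v_{9} + v_{10} = 0 — sig = [4:]
  • {1,3,6,7}:  v_{1} + v_{3} + v_{6} + v_{7} = v_{4} — sig = [4:1]
  • {5,6,7,9,10}:  v_{5} + v_{6} + v_{7} + v_{9} + v_{10} = v_{8} — sig = [5:1]

Sorted signature multiset PRS(X):
    [2:1,1]
    [2:1,1,2]
    [2:1,2]
    [2:1,2]
    [2:1,2,3]
    [3:1]
    [3:1]
    [3:1]
    [3:1,1]
    [3:1,1]
    [3:1,1,2]
    [3:1,2]
    [4:]
    [4:1]
    [5:1]


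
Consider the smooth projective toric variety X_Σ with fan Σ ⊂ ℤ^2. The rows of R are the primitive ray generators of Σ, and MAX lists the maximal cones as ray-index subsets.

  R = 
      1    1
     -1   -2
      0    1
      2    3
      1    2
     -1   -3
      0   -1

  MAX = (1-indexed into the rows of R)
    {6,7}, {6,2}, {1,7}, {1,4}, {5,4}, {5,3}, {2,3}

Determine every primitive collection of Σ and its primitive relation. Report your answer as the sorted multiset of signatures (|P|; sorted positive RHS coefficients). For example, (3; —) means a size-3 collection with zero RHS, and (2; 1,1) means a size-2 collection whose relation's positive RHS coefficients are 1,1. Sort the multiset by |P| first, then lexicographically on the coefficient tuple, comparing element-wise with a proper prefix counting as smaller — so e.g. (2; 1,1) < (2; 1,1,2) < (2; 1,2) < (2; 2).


The 14 primitive collections of Σ (r=7, n=2):

  • {2,5}:  v_{2} + v_{5} = 0 — sig = (2; —)
  • {3,7}:  v_{3} + v_{7} = 0 — sig = (2; —)
  • {1,2}:  v_{1} + v_{2} = v_{7} — sig = (2; 1)
  • {1,3}:  v_{1} + v_{3} = v_{5} — sig = (2; 1)
  • {1,5}:  v_{1} + v_{5} = v_{4} — sig = (2; 1)
  • {2,4}:  v_{2} + v_{4} = v_{1} — sig = (2; 1)
  • {2,7}:  v_{2} + v_{7} = v_{6} — sig = (2; 1)
  • {3,6}:  v_{3} + v_{6} = v_{2} — sig = (2; 1)
  • {5,6}:  v_{5} + v_{6} = v_{7} — sig = (2; 1)
  • {5,7}:  v_{5} + v_{7} = v_{1} — sig = (2; 1)
  • {4,6}:  v_{4} + v_{6} = v_{1} + v_{7} — sig = (2; 1,1)
  • {1,6}:  v_{1} + v_{6} = 2·v_{7} — sig = (2; 2)
  • {3,4}:  v_{3} + v_{4} = 2·v_{5} — sig = (2; 2)
  • {4,7}:  v_{4} + v_{7} = 2·v_{1} — sig = (2; 2)

so the primitive-relation signature multiset is
    |P|=2: 14 collections, coeffs (), (), (1), (1), (1), (1), (1), (1), (1), (1), (1,1), (2), (2), (2)


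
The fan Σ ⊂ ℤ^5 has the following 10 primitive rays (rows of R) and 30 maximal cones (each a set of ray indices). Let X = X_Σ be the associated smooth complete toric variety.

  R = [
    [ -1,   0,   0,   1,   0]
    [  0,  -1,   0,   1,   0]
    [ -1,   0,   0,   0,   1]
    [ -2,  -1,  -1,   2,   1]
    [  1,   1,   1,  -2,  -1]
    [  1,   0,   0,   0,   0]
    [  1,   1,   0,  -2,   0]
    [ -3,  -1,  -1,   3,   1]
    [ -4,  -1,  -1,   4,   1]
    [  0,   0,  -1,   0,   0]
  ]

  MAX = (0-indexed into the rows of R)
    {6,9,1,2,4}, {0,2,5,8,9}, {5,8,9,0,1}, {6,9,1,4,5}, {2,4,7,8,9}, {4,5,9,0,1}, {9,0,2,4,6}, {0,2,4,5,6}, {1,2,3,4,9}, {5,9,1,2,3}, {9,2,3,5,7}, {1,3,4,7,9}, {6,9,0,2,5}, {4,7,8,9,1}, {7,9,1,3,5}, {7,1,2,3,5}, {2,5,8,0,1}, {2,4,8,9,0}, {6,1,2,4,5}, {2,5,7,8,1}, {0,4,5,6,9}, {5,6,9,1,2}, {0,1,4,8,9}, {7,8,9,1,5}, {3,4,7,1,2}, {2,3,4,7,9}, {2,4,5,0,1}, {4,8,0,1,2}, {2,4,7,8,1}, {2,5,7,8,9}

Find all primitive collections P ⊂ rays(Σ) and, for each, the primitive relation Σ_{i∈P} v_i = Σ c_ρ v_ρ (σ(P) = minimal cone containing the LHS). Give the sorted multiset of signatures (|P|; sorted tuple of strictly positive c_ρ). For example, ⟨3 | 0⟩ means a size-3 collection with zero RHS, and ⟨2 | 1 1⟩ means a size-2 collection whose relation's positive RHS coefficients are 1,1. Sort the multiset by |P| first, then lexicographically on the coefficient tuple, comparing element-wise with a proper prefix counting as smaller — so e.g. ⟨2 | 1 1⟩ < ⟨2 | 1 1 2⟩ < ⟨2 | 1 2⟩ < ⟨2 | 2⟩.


14 minimal non-faces of Δ(Σ) (on 10 rays):

  P = {0,3}:  v_{0} + v_{3} = v_{7}  so sig = ⟨2 | 1⟩
  P = {0,7}:  v_{0} + v_{7} = v_{8}  so sig = ⟨2 | 1⟩
  P = {3,6}:  v_{3} + v_{6} = v_{2} + v_{9}  so sig = ⟨2 | 1 1⟩
  P = {6,7}:  v_{6} + v_{7} = v_{0} + v_{2} + v_{9}  so sig = ⟨2 | 1 1 1⟩
  P = {6,8}:  v_{6} + v_{8} = 2·v_{0} + v_{2} + v_{9}  so sig = ⟨2 | 1 1 2⟩
  P = {3,8}:  v_{3} + v_{8} = 2·v_{7}  so sig = ⟨2 | 2⟩
  P = {0,1,6}:  v_{0} + v_{1} + v_{6} = 0  so sig = ⟨3 | 0⟩
  P = {3,4,5}:  v_{3} + v_{4} + v_{5} = 0  so sig = ⟨3 | 0⟩
  P = {4,5,7}:  v_{4} + v_{5} + v_{7} = v_{0}  so sig = ⟨3 | 1⟩
  P = {4,5,8}:  v_{4} + v_{5} + v_{8} = 2·v_{0}  so sig = ⟨3 | 2⟩
  P = {0,1,2,9}:  v_{0} + v_{1} + v_{2} + v_{9} = v_{3}  so sig = ⟨4 | 1⟩
  P = {2,4,5,9}:  v_{2} + v_{4} + v_{5} + v_{9} = v_{6}  so sig = ⟨4 | 1⟩
  P = {1,2,8,9}:  v_{1} + v_{2} + v_{8} + v_{9} = v_{3} + v_{7}  so sig = ⟨4 | 1 1⟩
  P = {1,2,7,9}:  v_{1} + v_{2} + v_{7} + v_{9} = 2·v_{3}  so sig = ⟨4 | 2⟩

Hence PRS(X_Σ) =
[⟨2 | 1⟩, ⟨2 | 1⟩, ⟨2 | 1 1⟩, ⟨2 | 1 1 1⟩, ⟨2 | 1 1 2⟩, ⟨2 | 2⟩, ⟨3 | 0⟩, ⟨3 | 0⟩, ⟨3 | 1⟩, ⟨3 | 2⟩, ⟨4 | 1⟩, ⟨4 | 1⟩, ⟨4 | 1 1⟩, ⟨4 | 2⟩]


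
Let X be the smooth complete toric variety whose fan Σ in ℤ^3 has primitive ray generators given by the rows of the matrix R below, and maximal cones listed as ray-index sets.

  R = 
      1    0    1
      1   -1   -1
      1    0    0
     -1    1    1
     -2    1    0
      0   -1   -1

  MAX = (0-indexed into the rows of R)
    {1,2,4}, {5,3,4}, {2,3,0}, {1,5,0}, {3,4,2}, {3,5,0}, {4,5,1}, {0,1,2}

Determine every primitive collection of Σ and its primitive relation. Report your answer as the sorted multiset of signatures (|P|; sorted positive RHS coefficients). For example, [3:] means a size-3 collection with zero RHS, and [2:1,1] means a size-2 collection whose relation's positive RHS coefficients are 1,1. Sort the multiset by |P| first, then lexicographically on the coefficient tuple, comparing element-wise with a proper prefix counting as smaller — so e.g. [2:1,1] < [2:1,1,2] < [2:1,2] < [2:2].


|primitive collections| = 3. Relations:

  P={1,3}:  v_{1} + v_{3} = 0  so sig = [2:]
  P={0,4}:  v_{0} + v_{4} = v_{3}  so sig = [2:1]
  P={2,5}:  v_{2} + v_{5} = v_{1}  so sig = [2:1]

so the primitive-relation signature multiset is
    |P|=2: 3 collections, coeffs (), (1), (1)


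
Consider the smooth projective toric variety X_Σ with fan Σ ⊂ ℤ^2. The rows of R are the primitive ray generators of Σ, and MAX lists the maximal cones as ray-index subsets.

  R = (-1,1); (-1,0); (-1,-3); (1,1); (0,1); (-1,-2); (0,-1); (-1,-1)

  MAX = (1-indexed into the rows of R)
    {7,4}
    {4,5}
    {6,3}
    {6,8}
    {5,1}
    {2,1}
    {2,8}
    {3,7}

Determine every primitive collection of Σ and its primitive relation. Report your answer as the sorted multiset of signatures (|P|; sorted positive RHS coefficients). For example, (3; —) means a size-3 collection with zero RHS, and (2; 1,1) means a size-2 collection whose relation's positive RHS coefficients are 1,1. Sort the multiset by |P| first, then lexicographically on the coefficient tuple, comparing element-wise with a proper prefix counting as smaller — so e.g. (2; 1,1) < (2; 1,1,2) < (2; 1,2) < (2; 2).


Σ has 20 primitive collections:

  • {4,8}:  v_{4} + v_{8} = 0 ; sig = (2; —)
  • {5,7}:  v_{5} + v_{7} = 0 ; sig = (2; —)
  • {1,7}:  v_{1} + v_{7} = v_{2} ; sig = (2; 1)
  • {2,4}:  v_{2} + v_{4} = v_{5} ; sig = (2; 1)
  • {2,5}:  v_{2} + v_{5} = v_{1} ; sig = (2; 1)
  • {2,7}:  v_{2} + v_{7} = v_{8} ; sig = (2; 1)
  • {3,5}:  v_{3} + v_{5} = v_{6} ; sig = (2; 1)
  • {4,6}:  v_{4} + v_{6} = v_{7} ; sig = (2; 1)
  • {5,6}:  v_{5} + v_{6} = v_{8} ; sig = (2; 1)
  • {5,8}:  v_{5} + v_{8} = v_{2} ; sig = (2; 1)
  • {6,7}:  v_{6} + v_{7} = v_{3} ; sig = (2; 1)
  • {7,8}:  v_{7} + v_{8} = v_{6} ; sig = (2; 1)
  • {1,6}:  v_{1} + v_{6} = v_{2} + v_{8} ; sig = (2; 1,1)
  • {2,3}:  v_{2} + v_{3} = v_{6} + v_{8} ; sig = (2; 1,1)
  • {1,3}:  v_{1} + v_{3} = 2·v_{8} ; sig = (2; 2)
  • {1,4}:  v_{1} + v_{4} = 2·v_{5} ; sig = (2; 2)
  • {1,8}:  v_{1} + v_{8} = 2·v_{2} ; sig = (2; 2)
  • {2,6}:  v_{2} + v_{6} = 2·v_{8} ; sig = (2; 2)
  • {3,4}:  v_{3} + v_{4} = 2·v_{7} ; sig = (2; 2)
  • {3,8}:  v_{3} + v_{8} = 2·v_{6} ; sig = (2; 2)

so the primitive-relation signature multiset is
{ (2; —) ×2,  (2; 1) ×10,  (2; 1,1) ×2,  (2; 2) ×6 }


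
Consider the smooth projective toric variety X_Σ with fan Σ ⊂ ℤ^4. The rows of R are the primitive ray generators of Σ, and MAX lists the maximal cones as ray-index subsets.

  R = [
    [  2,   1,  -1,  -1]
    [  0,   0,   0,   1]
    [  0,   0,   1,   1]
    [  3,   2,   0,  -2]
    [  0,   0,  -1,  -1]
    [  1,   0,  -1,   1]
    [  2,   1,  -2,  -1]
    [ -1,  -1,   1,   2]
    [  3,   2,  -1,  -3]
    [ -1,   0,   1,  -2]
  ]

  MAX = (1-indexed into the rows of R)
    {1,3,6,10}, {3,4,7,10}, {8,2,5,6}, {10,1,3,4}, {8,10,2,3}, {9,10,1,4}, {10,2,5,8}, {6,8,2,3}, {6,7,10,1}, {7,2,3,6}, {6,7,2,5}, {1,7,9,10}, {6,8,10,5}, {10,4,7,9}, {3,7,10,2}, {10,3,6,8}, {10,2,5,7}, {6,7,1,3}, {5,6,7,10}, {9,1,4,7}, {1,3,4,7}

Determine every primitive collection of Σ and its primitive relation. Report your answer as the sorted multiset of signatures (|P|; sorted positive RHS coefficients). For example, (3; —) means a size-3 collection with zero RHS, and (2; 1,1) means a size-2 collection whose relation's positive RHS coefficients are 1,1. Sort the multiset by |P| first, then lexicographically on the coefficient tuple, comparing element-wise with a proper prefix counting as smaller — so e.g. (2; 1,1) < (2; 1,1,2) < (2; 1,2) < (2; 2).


18 collections generate NE(X_Σ); each relation:

  P={3,5}:  v_{3} + v_{5} = 0  ⟹  sig = (2; —)
  P={3,9}:  v_{3} + v_{9} = v_{4}  ⟹  sig = (2; 1)
  P={4,5}:  v_{4} + v_{5} = v_{9}  ⟹  sig = (2; 1)
  P={7,8}:  v_{7} + v_{8} = v_{6}  ⟹  sig = (2; 1)
  P={1,2}:  v_{1} + v_{2} = v_{3} + v_{7}  ⟹  sig = (2; 1,1)
  P={1,5}:  v_{1} + v_{5} = v_{6} + v_{7} + v_{10}  ⟹  sig = (2; 1,1,1)
  P={5,9}:  v_{5} + v_{9} = v_{1} + v_{7} + v_{10}  ⟹  sig = (2; 1,1,1)
  P={8,9}:  v_{8} + v_{9} = v_{1} + v_{3} + v_{6} + v_{10}  ⟹  sig = (2; 1,1,1,1)
  P={4,8}:  v_{4} + v_{8} = v_{1} + 2·v_{3} + v_{6} + v_{10}  ⟹  sig = (2; 1,1,1,2)
  P={1,8}:  v_{1} + v_{8} = v_{3} + 2·v_{6} + v_{10}  ⟹  sig = (2; 1,1,2)
  P={4,6}:  v_{4} + v_{6} = 2·v_{1} + v_{3}  ⟹  sig = (2; 1,2)
  P={2,9}:  v_{2} + v_{9} = 2·v_{3} + 2·v_{7} + v_{10}  ⟹  sig = (2; 1,2,2)
  P={2,4}:  v_{2} + v_{4} = 3·v_{3} + 2·v_{7} + v_{10}  ⟹  sig = (2; 1,2,3)
  P={6,9}:  v_{6} + v_{9} = 2·v_{1}  ⟹  sig = (2; 2)
  P={2,6,10}:  v_{2} + v_{6} + v_{10} = 0  ⟹  sig = (3; —)
  P={1,3,7,10}:  v_{1} + v_{3} + v_{7} + v_{10} = v_{9}  ⟹  sig = (4; 1)
  P={3,6,7,10}:  v_{3} + v_{6} + v_{7} + v_{10} = v_{1}  ⟹  sig = (4; 1)
  P={1,4,7,10}:  v_{1} + v_{4} + v_{7} + v_{10} = 2·v_{9}  ⟹  sig = (4; 2)

Signatures (|P|; sorted positive RHS coefficients), sorted:
[(2; —), (2; 1), (2; 1), (2; 1), (2; 1,1), (2; 1,1,1), (2; 1,1,1), (2; 1,1,1,1), (2; 1,1,1,2), (2; 1,1,2), (2; 1,2), (2; 1,2,2), (2; 1,2,3), (2; 2), (3; —), (4; 1), (4; 1), (4; 2)]
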